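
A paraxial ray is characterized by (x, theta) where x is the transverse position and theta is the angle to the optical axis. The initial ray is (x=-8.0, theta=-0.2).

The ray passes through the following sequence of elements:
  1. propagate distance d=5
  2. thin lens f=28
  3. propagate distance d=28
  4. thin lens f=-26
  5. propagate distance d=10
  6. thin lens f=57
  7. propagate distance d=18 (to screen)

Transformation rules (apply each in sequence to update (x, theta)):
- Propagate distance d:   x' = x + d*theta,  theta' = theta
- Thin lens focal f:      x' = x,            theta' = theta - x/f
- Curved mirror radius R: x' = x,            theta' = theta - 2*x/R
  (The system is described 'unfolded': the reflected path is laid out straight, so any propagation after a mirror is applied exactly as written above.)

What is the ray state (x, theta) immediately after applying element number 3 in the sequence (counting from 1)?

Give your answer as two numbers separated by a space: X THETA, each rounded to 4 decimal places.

Initial: x=-8.0000 theta=-0.2000
After 1 (propagate distance d=5): x=-9.0000 theta=-0.2000
After 2 (thin lens f=28): x=-9.0000 theta=17/140 (≈0.1214)
After 3 (propagate distance d=28): x=-5.6000 theta=17/140 (≈0.1214)
Rounded to 4 decimal places: x = -5.6000, theta = 0.1214

Answer: -5.6000 0.1214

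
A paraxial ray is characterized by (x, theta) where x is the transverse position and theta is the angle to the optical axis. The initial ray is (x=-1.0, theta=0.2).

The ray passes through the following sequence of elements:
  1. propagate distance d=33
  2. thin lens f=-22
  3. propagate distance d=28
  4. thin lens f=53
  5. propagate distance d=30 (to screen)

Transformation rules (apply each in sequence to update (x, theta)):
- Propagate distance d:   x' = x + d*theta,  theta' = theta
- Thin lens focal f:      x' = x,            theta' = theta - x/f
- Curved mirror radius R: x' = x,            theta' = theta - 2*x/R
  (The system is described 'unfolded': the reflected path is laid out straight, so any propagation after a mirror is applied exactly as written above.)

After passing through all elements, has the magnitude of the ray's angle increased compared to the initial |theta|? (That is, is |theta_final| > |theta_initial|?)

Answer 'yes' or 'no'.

Answer: no

Derivation:
Initial: x=-1.0000 theta=0.2000
After 1 (propagate distance d=33): x=5.6000 theta=0.2000
After 2 (thin lens f=-22): x=5.6000 theta=5/11 (≈0.4545)
After 3 (propagate distance d=28): x=1008/55 (≈18.3273) theta=5/11 (≈0.4545)
After 4 (thin lens f=53): x=1008/55 (≈18.3273) theta=317/2915 (≈0.1087)
After 5 (propagate distance d=30 (to screen)): x=62934/2915 (≈21.5897) theta=317/2915 (≈0.1087)
|theta_initial|=0.2000 |theta_final|=317/2915 (≈0.1087) -> not increased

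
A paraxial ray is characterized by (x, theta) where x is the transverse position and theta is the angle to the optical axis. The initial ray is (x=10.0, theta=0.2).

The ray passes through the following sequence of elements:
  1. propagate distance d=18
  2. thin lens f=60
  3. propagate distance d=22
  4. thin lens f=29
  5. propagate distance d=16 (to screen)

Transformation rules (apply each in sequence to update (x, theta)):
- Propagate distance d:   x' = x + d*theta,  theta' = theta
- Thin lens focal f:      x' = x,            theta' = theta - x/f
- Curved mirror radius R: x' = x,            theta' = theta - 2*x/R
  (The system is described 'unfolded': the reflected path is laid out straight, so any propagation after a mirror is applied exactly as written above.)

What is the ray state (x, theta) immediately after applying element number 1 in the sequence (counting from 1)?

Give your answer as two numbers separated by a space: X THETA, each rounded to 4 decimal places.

Initial: x=10.0000 theta=0.2000
After 1 (propagate distance d=18): x=13.6000 theta=0.2000
Rounded to 4 decimal places: x = 13.6000, theta = 0.2000

Answer: 13.6000 0.2000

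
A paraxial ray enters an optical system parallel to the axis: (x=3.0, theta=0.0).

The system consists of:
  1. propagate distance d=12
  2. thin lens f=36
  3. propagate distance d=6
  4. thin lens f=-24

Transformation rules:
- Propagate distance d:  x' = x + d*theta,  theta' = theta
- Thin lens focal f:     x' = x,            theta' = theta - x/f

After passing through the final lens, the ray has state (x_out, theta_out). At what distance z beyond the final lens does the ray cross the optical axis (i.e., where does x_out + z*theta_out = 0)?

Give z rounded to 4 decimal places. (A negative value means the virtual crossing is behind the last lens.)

Answer: -120.0000

Derivation:
Initial: x=3.0000 theta=0.0000
After 1 (propagate distance d=12): x=3.0000 theta=0.0000
After 2 (thin lens f=36): x=3.0000 theta=-1/12 (≈-0.0833)
After 3 (propagate distance d=6): x=2.5000 theta=-1/12 (≈-0.0833)
After 4 (thin lens f=-24): x=2.5000 theta=1/48 (≈0.0208)
z_focus = -x_out/theta_out = -(2.5000)/(1/48) = -120.0000
Rounded to 4 decimal places: z = -120.0000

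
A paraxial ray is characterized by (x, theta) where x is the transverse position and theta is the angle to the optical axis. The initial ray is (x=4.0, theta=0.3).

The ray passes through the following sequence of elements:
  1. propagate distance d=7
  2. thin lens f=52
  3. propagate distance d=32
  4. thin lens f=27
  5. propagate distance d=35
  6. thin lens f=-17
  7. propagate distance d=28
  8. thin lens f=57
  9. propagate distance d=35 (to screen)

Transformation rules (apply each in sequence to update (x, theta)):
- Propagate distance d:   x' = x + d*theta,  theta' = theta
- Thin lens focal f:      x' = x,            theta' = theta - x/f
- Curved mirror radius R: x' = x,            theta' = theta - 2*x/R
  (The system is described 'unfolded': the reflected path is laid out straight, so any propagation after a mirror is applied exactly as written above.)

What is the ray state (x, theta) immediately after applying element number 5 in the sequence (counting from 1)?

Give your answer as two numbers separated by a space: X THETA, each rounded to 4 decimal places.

Answer: 2.8546 -0.2598

Derivation:
Initial: x=4.0000 theta=0.3000
After 1 (propagate distance d=7): x=6.1000 theta=0.3000
After 2 (thin lens f=52): x=6.1000 theta=19/104 (≈0.1827)
After 3 (propagate distance d=32): x=1553/130 (≈11.9462) theta=19/104 (≈0.1827)
After 4 (thin lens f=27): x=1553/130 (≈11.9462) theta=-3647/14040 (≈-0.2598)
After 5 (propagate distance d=35): x=3083/1080 (≈2.8546) theta=-3647/14040 (≈-0.2598)
Rounded to 4 decimal places: x = 2.8546, theta = -0.2598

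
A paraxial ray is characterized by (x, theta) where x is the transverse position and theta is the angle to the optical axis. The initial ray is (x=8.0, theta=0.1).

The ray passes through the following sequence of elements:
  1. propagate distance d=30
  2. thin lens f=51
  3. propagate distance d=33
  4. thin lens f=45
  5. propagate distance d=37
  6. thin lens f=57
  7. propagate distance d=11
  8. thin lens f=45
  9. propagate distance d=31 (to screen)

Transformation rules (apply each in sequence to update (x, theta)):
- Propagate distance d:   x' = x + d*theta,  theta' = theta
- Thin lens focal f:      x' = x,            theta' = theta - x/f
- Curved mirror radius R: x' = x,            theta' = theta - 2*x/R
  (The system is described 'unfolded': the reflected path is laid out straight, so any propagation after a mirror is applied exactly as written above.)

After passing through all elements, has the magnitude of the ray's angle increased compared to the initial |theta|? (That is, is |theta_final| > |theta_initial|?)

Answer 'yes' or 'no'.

Answer: yes

Derivation:
Initial: x=8.0000 theta=0.1000
After 1 (propagate distance d=30): x=11.0000 theta=0.1000
After 2 (thin lens f=51): x=11.0000 theta=-59/510 (≈-0.1157)
After 3 (propagate distance d=33): x=1221/170 (≈7.1824) theta=-59/510 (≈-0.1157)
After 4 (thin lens f=45): x=1221/170 (≈7.1824) theta=-117/425 (≈-0.2753)
After 5 (propagate distance d=37): x=-2553/850 (≈-3.0035) theta=-117/425 (≈-0.2753)
After 6 (thin lens f=57): x=-2553/850 (≈-3.0035) theta=-719/3230 (≈-0.2226)
After 7 (propagate distance d=11): x=-44026/8075 (≈-5.4521) theta=-719/3230 (≈-0.2226)
After 8 (thin lens f=45): x=-44026/8075 (≈-5.4521) theta=-73723/726750 (≈-0.1014)
After 9 (propagate distance d=31 (to screen)): x=-6247753/726750 (≈-8.5968) theta=-73723/726750 (≈-0.1014)
|theta_initial|=0.1000 |theta_final|=73723/726750 (≈0.1014) -> increased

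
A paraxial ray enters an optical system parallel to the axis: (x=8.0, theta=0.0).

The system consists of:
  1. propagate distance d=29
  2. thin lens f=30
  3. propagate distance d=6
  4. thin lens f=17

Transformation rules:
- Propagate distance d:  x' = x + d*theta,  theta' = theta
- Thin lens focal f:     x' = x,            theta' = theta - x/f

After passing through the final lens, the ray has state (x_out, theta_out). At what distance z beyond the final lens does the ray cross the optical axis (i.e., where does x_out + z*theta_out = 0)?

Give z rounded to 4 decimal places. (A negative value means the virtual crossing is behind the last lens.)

Initial: x=8.0000 theta=0.0000
After 1 (propagate distance d=29): x=8.0000 theta=0.0000
After 2 (thin lens f=30): x=8.0000 theta=-4/15 (≈-0.2667)
After 3 (propagate distance d=6): x=6.4000 theta=-4/15 (≈-0.2667)
After 4 (thin lens f=17): x=6.4000 theta=-164/255 (≈-0.6431)
z_focus = -x_out/theta_out = -(6.4000)/(-164/255) = 408/41 ≈ 9.9512
Rounded to 4 decimal places: z = 9.9512

Answer: 9.9512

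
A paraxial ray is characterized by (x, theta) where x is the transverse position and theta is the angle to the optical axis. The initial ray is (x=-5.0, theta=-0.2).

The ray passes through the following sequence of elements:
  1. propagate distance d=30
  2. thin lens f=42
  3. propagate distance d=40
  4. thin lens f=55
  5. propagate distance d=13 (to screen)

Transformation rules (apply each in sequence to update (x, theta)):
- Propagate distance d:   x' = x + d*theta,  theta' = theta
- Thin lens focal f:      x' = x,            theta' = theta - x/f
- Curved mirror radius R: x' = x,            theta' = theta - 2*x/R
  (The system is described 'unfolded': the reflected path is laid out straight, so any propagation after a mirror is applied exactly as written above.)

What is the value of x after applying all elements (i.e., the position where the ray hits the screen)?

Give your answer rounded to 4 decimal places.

Initial: x=-5.0000 theta=-0.2000
After 1 (propagate distance d=30): x=-11.0000 theta=-0.2000
After 2 (thin lens f=42): x=-11.0000 theta=13/210 (≈0.0619)
After 3 (propagate distance d=40): x=-179/21 (≈-8.5238) theta=13/210 (≈0.0619)
After 4 (thin lens f=55): x=-179/21 (≈-8.5238) theta=167/770 (≈0.2169)
After 5 (propagate distance d=13 (to screen)): x=-13177/2310 (≈-5.7043) theta=167/770 (≈0.2169)
Rounded to 4 decimal places: x = -5.7043

Answer: -5.7043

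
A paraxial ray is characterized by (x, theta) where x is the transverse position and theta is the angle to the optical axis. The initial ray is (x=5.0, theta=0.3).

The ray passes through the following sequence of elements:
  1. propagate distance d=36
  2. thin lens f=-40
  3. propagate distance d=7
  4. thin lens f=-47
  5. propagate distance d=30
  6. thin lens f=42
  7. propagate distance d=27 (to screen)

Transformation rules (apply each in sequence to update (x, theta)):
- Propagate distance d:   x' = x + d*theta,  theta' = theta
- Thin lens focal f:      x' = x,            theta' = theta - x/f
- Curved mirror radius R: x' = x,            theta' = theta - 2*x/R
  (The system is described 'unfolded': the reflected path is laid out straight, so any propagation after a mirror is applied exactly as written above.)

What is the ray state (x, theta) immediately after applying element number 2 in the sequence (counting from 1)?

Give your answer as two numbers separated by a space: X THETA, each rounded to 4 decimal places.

Answer: 15.8000 0.6950

Derivation:
Initial: x=5.0000 theta=0.3000
After 1 (propagate distance d=36): x=15.8000 theta=0.3000
After 2 (thin lens f=-40): x=15.8000 theta=0.6950
Rounded to 4 decimal places: x = 15.8000, theta = 0.6950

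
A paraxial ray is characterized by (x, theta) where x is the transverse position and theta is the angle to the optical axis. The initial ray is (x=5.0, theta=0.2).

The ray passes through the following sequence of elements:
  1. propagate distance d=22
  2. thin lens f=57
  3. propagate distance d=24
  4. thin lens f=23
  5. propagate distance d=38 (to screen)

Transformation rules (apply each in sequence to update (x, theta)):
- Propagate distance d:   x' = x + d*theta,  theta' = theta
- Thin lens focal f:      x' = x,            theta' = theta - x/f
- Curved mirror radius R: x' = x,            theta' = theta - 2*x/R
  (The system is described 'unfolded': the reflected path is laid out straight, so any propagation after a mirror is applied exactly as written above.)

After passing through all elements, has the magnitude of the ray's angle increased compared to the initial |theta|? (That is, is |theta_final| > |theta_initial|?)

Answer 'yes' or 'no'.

Answer: yes

Derivation:
Initial: x=5.0000 theta=0.2000
After 1 (propagate distance d=22): x=9.4000 theta=0.2000
After 2 (thin lens f=57): x=9.4000 theta=2/57 (≈0.0351)
After 3 (propagate distance d=24): x=973/95 (≈10.2421) theta=2/57 (≈0.0351)
After 4 (thin lens f=23): x=973/95 (≈10.2421) theta=-2689/6555 (≈-0.4102)
After 5 (propagate distance d=38 (to screen)): x=-7009/1311 (≈-5.3463) theta=-2689/6555 (≈-0.4102)
|theta_initial|=0.2000 |theta_final|=2689/6555 (≈0.4102) -> increased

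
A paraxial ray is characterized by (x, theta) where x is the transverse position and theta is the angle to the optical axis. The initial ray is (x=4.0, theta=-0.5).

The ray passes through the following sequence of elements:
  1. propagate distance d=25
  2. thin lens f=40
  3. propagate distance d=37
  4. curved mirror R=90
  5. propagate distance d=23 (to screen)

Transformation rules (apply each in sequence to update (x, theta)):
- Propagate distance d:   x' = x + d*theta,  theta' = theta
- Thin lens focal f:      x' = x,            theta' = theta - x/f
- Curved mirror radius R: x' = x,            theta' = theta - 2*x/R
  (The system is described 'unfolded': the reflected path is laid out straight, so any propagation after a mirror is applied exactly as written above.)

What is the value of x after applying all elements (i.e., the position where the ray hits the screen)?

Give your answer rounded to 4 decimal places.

Answer: -15.9686

Derivation:
Initial: x=4.0000 theta=-0.5000
After 1 (propagate distance d=25): x=-8.5000 theta=-0.5000
After 2 (thin lens f=40): x=-8.5000 theta=-0.2875
After 3 (propagate distance d=37): x=-19.1375 theta=-0.2875
After 4 (curved mirror R=90): x=-19.1375 theta=31/225 (≈0.1378)
After 5 (propagate distance d=23 (to screen)): x=-57487/3600 (≈-15.9686) theta=31/225 (≈0.1378)
Rounded to 4 decimal places: x = -15.9686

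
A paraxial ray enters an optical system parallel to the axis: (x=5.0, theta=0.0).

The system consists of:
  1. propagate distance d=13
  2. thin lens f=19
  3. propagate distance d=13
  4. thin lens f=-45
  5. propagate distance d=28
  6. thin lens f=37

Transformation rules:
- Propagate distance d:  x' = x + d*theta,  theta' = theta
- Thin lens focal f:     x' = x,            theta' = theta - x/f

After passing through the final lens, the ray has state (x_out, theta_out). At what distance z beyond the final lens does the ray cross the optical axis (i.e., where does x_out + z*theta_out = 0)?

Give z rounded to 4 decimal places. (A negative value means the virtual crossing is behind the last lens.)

Initial: x=5.0000 theta=0.0000
After 1 (propagate distance d=13): x=5.0000 theta=0.0000
After 2 (thin lens f=19): x=5.0000 theta=-5/19 (≈-0.2632)
After 3 (propagate distance d=13): x=30/19 (≈1.5789) theta=-5/19 (≈-0.2632)
After 4 (thin lens f=-45): x=30/19 (≈1.5789) theta=-13/57 (≈-0.2281)
After 5 (propagate distance d=28): x=-274/57 (≈-4.8070) theta=-13/57 (≈-0.2281)
After 6 (thin lens f=37): x=-274/57 (≈-4.8070) theta=-69/703 (≈-0.0982)
z_focus = -x_out/theta_out = -(-274/57)/(-69/703) = -10138/207 ≈ -48.9758
Rounded to 4 decimal places: z = -48.9758

Answer: -48.9758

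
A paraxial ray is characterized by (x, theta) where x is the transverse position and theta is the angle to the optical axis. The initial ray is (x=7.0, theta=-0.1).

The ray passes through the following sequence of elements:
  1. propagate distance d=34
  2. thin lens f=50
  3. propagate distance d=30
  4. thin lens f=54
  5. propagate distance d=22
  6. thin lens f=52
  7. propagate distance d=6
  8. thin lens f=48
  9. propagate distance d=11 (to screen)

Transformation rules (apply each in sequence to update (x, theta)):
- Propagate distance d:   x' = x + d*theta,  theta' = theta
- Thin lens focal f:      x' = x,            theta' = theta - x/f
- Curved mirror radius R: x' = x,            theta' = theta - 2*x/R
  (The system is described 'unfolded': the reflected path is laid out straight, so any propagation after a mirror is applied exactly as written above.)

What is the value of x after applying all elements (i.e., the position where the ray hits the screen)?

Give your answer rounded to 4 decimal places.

Initial: x=7.0000 theta=-0.1000
After 1 (propagate distance d=34): x=3.6000 theta=-0.1000
After 2 (thin lens f=50): x=3.6000 theta=-0.1720
After 3 (propagate distance d=30): x=-1.5600 theta=-0.1720
After 4 (thin lens f=54): x=-1.5600 theta=-161/1125 (≈-0.1431)
After 5 (propagate distance d=22): x=-5297/1125 (≈-4.7084) theta=-161/1125 (≈-0.1431)
After 6 (thin lens f=52): x=-5297/1125 (≈-4.7084) theta=-41/780 (≈-0.0526)
After 7 (propagate distance d=6): x=-146947/29250 (≈-5.0238) theta=-41/780 (≈-0.0526)
After 8 (thin lens f=48): x=-146947/29250 (≈-5.0238) theta=73147/1404000 (≈0.0521)
After 9 (propagate distance d=11 (to screen)): x=-6248839/1404000 (≈-4.4507) theta=73147/1404000 (≈0.0521)
Rounded to 4 decimal places: x = -4.4507

Answer: -4.4507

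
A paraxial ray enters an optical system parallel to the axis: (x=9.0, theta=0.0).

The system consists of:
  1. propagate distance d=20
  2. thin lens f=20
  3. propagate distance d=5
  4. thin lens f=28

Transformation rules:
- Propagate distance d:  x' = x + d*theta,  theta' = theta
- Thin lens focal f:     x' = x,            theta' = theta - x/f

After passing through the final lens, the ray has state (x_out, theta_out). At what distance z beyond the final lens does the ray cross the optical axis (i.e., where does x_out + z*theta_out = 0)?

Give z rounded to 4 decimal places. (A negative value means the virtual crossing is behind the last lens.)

Answer: 9.7674

Derivation:
Initial: x=9.0000 theta=0.0000
After 1 (propagate distance d=20): x=9.0000 theta=0.0000
After 2 (thin lens f=20): x=9.0000 theta=-0.4500
After 3 (propagate distance d=5): x=6.7500 theta=-0.4500
After 4 (thin lens f=28): x=6.7500 theta=-387/560 (≈-0.6911)
z_focus = -x_out/theta_out = -(6.7500)/(-387/560) = 420/43 ≈ 9.7674
Rounded to 4 decimal places: z = 9.7674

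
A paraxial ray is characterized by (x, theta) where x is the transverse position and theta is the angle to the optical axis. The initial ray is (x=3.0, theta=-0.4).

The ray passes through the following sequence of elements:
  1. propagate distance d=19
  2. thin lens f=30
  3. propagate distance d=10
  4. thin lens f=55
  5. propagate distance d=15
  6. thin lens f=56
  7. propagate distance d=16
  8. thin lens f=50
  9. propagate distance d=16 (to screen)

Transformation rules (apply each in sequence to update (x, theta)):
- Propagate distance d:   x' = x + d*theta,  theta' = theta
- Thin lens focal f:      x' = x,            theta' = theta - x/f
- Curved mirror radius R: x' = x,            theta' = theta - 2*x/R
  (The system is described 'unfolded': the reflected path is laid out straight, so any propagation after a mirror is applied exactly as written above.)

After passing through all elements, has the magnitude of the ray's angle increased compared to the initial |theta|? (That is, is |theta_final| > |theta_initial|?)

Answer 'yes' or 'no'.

Initial: x=3.0000 theta=-0.4000
After 1 (propagate distance d=19): x=-4.6000 theta=-0.4000
After 2 (thin lens f=30): x=-4.6000 theta=-37/150 (≈-0.2467)
After 3 (propagate distance d=10): x=-106/15 (≈-7.0667) theta=-37/150 (≈-0.2467)
After 4 (thin lens f=55): x=-106/15 (≈-7.0667) theta=-13/110 (≈-0.1182)
After 5 (propagate distance d=15): x=-2917/330 (≈-8.8394) theta=-13/110 (≈-0.1182)
After 6 (thin lens f=56): x=-2917/330 (≈-8.8394) theta=733/18480 (≈0.0397)
After 7 (propagate distance d=16): x=-1723/210 (≈-8.2048) theta=733/18480 (≈0.0397)
After 8 (thin lens f=50): x=-1723/210 (≈-8.2048) theta=31379/154000 (≈0.2038)
After 9 (propagate distance d=16 (to screen)): x=-40793/8250 (≈-4.9446) theta=31379/154000 (≈0.2038)
|theta_initial|=0.4000 |theta_final|=31379/154000 (≈0.2038) -> not increased

Answer: no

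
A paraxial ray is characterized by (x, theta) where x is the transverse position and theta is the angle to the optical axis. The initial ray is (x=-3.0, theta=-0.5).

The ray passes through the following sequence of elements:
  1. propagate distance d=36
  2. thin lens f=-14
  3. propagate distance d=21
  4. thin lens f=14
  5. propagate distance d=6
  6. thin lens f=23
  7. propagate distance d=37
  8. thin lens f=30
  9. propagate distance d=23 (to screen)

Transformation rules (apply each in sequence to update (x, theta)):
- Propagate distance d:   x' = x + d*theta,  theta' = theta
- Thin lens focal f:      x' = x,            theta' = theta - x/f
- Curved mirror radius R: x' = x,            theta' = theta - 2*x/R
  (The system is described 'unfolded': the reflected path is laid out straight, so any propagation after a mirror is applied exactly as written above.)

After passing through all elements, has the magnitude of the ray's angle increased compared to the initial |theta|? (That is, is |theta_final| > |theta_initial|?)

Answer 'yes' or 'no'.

Initial: x=-3.0000 theta=-0.5000
After 1 (propagate distance d=36): x=-21.0000 theta=-0.5000
After 2 (thin lens f=-14): x=-21.0000 theta=-2.0000
After 3 (propagate distance d=21): x=-63.0000 theta=-2.0000
After 4 (thin lens f=14): x=-63.0000 theta=2.5000
After 5 (propagate distance d=6): x=-48.0000 theta=2.5000
After 6 (thin lens f=23): x=-48.0000 theta=211/46 (≈4.5870)
After 7 (propagate distance d=37): x=5599/46 (≈121.7174) theta=211/46 (≈4.5870)
After 8 (thin lens f=30): x=5599/46 (≈121.7174) theta=731/1380 (≈0.5297)
After 9 (propagate distance d=23 (to screen)): x=184783/1380 (≈133.9007) theta=731/1380 (≈0.5297)
|theta_initial|=0.5000 |theta_final|=731/1380 (≈0.5297) -> increased

Answer: yes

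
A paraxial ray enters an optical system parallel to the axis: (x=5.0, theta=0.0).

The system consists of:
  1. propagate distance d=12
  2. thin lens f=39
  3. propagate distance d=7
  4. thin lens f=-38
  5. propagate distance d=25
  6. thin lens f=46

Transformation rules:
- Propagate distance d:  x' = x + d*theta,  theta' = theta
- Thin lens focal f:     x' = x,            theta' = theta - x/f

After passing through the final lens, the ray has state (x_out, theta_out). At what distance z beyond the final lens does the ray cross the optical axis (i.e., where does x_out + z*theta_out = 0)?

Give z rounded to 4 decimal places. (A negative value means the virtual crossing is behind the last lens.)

Answer: 36.5395

Derivation:
Initial: x=5.0000 theta=0.0000
After 1 (propagate distance d=12): x=5.0000 theta=0.0000
After 2 (thin lens f=39): x=5.0000 theta=-5/39 (≈-0.1282)
After 3 (propagate distance d=7): x=160/39 (≈4.1026) theta=-5/39 (≈-0.1282)
After 4 (thin lens f=-38): x=160/39 (≈4.1026) theta=-5/247 (≈-0.0202)
After 5 (propagate distance d=25): x=205/57 (≈3.5965) theta=-5/247 (≈-0.0202)
After 6 (thin lens f=46): x=205/57 (≈3.5965) theta=-3355/34086 (≈-0.0984)
z_focus = -x_out/theta_out = -(205/57)/(-3355/34086) = 24518/671 ≈ 36.5395
Rounded to 4 decimal places: z = 36.5395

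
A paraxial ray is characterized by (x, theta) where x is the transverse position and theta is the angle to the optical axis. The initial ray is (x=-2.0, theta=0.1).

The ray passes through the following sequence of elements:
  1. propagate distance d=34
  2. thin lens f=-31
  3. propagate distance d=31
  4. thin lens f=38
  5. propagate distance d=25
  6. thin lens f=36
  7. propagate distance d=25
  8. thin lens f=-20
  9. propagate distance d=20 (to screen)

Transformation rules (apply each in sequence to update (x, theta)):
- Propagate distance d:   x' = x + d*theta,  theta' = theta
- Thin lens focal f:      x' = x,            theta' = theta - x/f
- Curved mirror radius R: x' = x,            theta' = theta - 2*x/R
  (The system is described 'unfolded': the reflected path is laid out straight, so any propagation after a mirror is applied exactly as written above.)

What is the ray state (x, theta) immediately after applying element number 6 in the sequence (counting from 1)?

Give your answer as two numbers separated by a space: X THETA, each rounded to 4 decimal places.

Initial: x=-2.0000 theta=0.1000
After 1 (propagate distance d=34): x=1.4000 theta=0.1000
After 2 (thin lens f=-31): x=1.4000 theta=9/62 (≈0.1452)
After 3 (propagate distance d=31): x=5.9000 theta=9/62 (≈0.1452)
After 4 (thin lens f=38): x=5.9000 theta=-119/11780 (≈-0.0101)
After 5 (propagate distance d=25): x=66527/11780 (≈5.6475) theta=-119/11780 (≈-0.0101)
After 6 (thin lens f=36): x=66527/11780 (≈5.6475) theta=-70811/424080 (≈-0.1670)
Rounded to 4 decimal places: x = 5.6475, theta = -0.1670

Answer: 5.6475 -0.1670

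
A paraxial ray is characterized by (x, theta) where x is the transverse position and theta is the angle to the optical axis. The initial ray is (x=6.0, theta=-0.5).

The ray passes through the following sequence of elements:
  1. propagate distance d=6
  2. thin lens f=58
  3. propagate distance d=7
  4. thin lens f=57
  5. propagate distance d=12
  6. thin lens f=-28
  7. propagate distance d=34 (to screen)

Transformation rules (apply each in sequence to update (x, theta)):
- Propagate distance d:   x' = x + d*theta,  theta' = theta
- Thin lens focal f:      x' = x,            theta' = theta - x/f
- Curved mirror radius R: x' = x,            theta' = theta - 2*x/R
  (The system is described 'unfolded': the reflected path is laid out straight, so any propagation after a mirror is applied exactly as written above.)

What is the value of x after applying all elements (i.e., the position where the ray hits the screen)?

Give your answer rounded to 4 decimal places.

Answer: -34.4115

Derivation:
Initial: x=6.0000 theta=-0.5000
After 1 (propagate distance d=6): x=3.0000 theta=-0.5000
After 2 (thin lens f=58): x=3.0000 theta=-16/29 (≈-0.5517)
After 3 (propagate distance d=7): x=-25/29 (≈-0.8621) theta=-16/29 (≈-0.5517)
After 4 (thin lens f=57): x=-25/29 (≈-0.8621) theta=-887/1653 (≈-0.5366)
After 5 (propagate distance d=12): x=-4023/551 (≈-7.3013) theta=-887/1653 (≈-0.5366)
After 6 (thin lens f=-28): x=-4023/551 (≈-7.3013) theta=-36905/46284 (≈-0.7974)
After 7 (propagate distance d=34 (to screen)): x=-796351/23142 (≈-34.4115) theta=-36905/46284 (≈-0.7974)
Rounded to 4 decimal places: x = -34.4115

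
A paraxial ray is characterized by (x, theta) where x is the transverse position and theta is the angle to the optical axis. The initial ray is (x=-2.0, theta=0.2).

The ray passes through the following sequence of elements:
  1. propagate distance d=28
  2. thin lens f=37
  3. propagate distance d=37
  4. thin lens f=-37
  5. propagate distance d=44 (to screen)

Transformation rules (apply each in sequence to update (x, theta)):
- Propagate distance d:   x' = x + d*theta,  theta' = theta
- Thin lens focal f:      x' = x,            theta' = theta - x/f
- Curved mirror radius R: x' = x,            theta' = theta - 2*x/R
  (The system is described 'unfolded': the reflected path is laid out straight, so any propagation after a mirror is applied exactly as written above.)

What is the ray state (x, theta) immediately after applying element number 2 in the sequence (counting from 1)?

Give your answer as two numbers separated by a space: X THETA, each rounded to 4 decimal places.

Initial: x=-2.0000 theta=0.2000
After 1 (propagate distance d=28): x=3.6000 theta=0.2000
After 2 (thin lens f=37): x=3.6000 theta=19/185 (≈0.1027)
Rounded to 4 decimal places: x = 3.6000, theta = 0.1027

Answer: 3.6000 0.1027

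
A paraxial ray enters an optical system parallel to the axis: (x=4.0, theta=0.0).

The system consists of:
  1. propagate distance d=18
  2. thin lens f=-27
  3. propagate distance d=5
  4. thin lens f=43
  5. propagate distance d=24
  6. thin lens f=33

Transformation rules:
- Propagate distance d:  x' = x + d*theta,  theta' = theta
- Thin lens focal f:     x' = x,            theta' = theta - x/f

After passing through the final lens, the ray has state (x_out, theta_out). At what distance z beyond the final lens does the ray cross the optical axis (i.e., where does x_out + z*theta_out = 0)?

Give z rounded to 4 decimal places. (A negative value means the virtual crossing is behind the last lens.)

Answer: 42.3806

Derivation:
Initial: x=4.0000 theta=0.0000
After 1 (propagate distance d=18): x=4.0000 theta=0.0000
After 2 (thin lens f=-27): x=4.0000 theta=4/27 (≈0.1481)
After 3 (propagate distance d=5): x=128/27 (≈4.7407) theta=4/27 (≈0.1481)
After 4 (thin lens f=43): x=128/27 (≈4.7407) theta=44/1161 (≈0.0379)
After 5 (propagate distance d=24): x=6560/1161 (≈5.6503) theta=44/1161 (≈0.0379)
After 6 (thin lens f=33): x=6560/1161 (≈5.6503) theta=-5108/38313 (≈-0.1333)
z_focus = -x_out/theta_out = -(6560/1161)/(-5108/38313) = 54120/1277 ≈ 42.3806
Rounded to 4 decimal places: z = 42.3806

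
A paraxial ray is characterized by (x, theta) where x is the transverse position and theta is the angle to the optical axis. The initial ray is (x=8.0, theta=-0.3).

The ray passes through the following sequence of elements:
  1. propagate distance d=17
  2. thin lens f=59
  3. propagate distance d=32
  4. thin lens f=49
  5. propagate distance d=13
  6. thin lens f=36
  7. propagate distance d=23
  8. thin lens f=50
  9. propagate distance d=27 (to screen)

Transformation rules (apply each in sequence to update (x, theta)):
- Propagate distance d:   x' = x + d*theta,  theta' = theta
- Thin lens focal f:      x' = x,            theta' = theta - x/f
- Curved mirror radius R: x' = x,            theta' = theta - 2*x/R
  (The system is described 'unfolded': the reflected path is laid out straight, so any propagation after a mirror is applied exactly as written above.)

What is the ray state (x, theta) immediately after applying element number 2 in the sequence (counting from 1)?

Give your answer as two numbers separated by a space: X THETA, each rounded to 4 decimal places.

Initial: x=8.0000 theta=-0.3000
After 1 (propagate distance d=17): x=2.9000 theta=-0.3000
After 2 (thin lens f=59): x=2.9000 theta=-103/295 (≈-0.3492)
Rounded to 4 decimal places: x = 2.9000, theta = -0.3492

Answer: 2.9000 -0.3492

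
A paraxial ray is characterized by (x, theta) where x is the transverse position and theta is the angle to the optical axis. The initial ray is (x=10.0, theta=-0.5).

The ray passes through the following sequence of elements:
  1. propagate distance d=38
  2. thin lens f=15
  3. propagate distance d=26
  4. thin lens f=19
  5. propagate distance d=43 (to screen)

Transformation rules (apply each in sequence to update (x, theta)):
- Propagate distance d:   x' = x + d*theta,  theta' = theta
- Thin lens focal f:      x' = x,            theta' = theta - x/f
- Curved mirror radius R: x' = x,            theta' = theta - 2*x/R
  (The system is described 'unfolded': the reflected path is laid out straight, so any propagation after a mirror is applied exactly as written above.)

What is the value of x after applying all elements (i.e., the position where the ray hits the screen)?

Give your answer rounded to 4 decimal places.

Answer: 12.3842

Derivation:
Initial: x=10.0000 theta=-0.5000
After 1 (propagate distance d=38): x=-9.0000 theta=-0.5000
After 2 (thin lens f=15): x=-9.0000 theta=0.1000
After 3 (propagate distance d=26): x=-6.4000 theta=0.1000
After 4 (thin lens f=19): x=-6.4000 theta=83/190 (≈0.4368)
After 5 (propagate distance d=43 (to screen)): x=2353/190 (≈12.3842) theta=83/190 (≈0.4368)
Rounded to 4 decimal places: x = 12.3842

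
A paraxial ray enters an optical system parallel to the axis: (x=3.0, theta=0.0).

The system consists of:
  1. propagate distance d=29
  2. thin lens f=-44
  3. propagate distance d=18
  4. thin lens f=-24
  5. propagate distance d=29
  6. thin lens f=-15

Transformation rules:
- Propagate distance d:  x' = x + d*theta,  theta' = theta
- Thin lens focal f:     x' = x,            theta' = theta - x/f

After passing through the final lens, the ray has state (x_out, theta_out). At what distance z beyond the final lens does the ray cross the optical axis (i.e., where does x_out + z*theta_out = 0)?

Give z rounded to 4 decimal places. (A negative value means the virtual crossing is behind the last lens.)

Initial: x=3.0000 theta=0.0000
After 1 (propagate distance d=29): x=3.0000 theta=0.0000
After 2 (thin lens f=-44): x=3.0000 theta=3/44 (≈0.0682)
After 3 (propagate distance d=18): x=93/22 (≈4.2273) theta=3/44 (≈0.0682)
After 4 (thin lens f=-24): x=93/22 (≈4.2273) theta=43/176 (≈0.2443)
After 5 (propagate distance d=29): x=11.3125 theta=43/176 (≈0.2443)
After 6 (thin lens f=-15): x=11.3125 theta=659/660 (≈0.9985)
z_focus = -x_out/theta_out = -(11.3125)/(659/660) = -29865/2636 ≈ -11.3297
Rounded to 4 decimal places: z = -11.3297

Answer: -11.3297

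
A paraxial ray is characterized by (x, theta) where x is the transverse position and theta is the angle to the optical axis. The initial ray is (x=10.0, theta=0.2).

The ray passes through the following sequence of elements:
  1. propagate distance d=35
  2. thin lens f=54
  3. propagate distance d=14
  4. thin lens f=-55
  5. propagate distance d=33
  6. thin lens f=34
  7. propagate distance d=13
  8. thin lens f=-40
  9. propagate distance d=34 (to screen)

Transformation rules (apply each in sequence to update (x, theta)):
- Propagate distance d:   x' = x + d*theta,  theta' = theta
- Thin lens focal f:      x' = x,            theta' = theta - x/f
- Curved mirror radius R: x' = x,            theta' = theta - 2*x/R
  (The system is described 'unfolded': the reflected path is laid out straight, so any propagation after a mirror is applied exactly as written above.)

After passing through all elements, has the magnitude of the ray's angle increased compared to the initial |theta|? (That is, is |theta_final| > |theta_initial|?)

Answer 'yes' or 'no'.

Answer: no

Derivation:
Initial: x=10.0000 theta=0.2000
After 1 (propagate distance d=35): x=17.0000 theta=0.2000
After 2 (thin lens f=54): x=17.0000 theta=-31/270 (≈-0.1148)
After 3 (propagate distance d=14): x=2078/135 (≈15.3926) theta=-31/270 (≈-0.1148)
After 4 (thin lens f=-55): x=2078/135 (≈15.3926) theta=817/4950 (≈0.1651)
After 5 (propagate distance d=33): x=28133/1350 (≈20.8393) theta=817/4950 (≈0.1651)
After 6 (thin lens f=34): x=28133/1350 (≈20.8393) theta=-226129/504900 (≈-0.4479)
After 7 (propagate distance d=13): x=505471/33660 (≈15.0170) theta=-226129/504900 (≈-0.4479)
After 8 (thin lens f=-40): x=505471/33660 (≈15.0170) theta=-292619/4039200 (≈-0.0724)
After 9 (propagate distance d=34 (to screen)): x=25353737/2019600 (≈12.5538) theta=-292619/4039200 (≈-0.0724)
|theta_initial|=0.2000 |theta_final|=292619/4039200 (≈0.0724) -> not increased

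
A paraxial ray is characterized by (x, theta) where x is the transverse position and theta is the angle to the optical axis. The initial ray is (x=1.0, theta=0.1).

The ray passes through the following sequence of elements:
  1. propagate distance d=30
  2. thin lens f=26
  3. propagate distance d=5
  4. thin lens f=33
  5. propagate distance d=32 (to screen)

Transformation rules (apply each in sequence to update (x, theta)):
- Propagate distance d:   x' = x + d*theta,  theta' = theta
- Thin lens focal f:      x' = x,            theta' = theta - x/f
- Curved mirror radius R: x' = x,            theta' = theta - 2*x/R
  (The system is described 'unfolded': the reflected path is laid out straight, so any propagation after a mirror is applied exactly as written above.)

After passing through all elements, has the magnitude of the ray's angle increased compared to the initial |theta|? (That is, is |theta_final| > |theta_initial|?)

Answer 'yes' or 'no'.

Initial: x=1.0000 theta=0.1000
After 1 (propagate distance d=30): x=4.0000 theta=0.1000
After 2 (thin lens f=26): x=4.0000 theta=-7/130 (≈-0.0538)
After 3 (propagate distance d=5): x=97/26 (≈3.7308) theta=-7/130 (≈-0.0538)
After 4 (thin lens f=33): x=97/26 (≈3.7308) theta=-358/2145 (≈-0.1669)
After 5 (propagate distance d=32 (to screen)): x=-6907/4290 (≈-1.6100) theta=-358/2145 (≈-0.1669)
|theta_initial|=0.1000 |theta_final|=358/2145 (≈0.1669) -> increased

Answer: yes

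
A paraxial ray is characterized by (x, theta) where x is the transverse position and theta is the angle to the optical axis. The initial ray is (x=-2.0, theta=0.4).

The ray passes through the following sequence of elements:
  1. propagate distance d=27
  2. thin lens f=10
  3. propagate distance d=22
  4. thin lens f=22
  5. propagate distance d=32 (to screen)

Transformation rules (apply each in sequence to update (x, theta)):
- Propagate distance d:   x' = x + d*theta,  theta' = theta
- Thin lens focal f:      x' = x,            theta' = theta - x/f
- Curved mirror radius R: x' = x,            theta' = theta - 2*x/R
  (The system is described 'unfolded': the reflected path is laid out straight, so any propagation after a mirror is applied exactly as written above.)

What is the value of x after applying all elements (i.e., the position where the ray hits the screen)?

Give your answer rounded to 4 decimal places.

Initial: x=-2.0000 theta=0.4000
After 1 (propagate distance d=27): x=8.8000 theta=0.4000
After 2 (thin lens f=10): x=8.8000 theta=-0.4800
After 3 (propagate distance d=22): x=-1.7600 theta=-0.4800
After 4 (thin lens f=22): x=-1.7600 theta=-0.4000
After 5 (propagate distance d=32 (to screen)): x=-14.5600 theta=-0.4000
Rounded to 4 decimal places: x = -14.5600

Answer: -14.5600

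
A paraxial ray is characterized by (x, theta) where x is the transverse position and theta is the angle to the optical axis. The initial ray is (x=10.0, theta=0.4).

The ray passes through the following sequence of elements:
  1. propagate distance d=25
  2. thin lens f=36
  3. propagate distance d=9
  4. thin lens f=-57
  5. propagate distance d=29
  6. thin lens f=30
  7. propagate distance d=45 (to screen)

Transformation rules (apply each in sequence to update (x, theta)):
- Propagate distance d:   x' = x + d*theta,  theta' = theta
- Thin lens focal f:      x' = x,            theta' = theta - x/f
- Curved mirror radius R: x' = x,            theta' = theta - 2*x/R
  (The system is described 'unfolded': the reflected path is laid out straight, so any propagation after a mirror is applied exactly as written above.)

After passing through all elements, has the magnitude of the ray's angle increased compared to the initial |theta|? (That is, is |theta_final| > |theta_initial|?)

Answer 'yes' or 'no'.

Answer: yes

Derivation:
Initial: x=10.0000 theta=0.4000
After 1 (propagate distance d=25): x=20.0000 theta=0.4000
After 2 (thin lens f=36): x=20.0000 theta=-7/45 (≈-0.1556)
After 3 (propagate distance d=9): x=18.6000 theta=-7/45 (≈-0.1556)
After 4 (thin lens f=-57): x=18.6000 theta=146/855 (≈0.1708)
After 5 (propagate distance d=29): x=20137/855 (≈23.5520) theta=146/855 (≈0.1708)
After 6 (thin lens f=30): x=20137/855 (≈23.5520) theta=-15757/25650 (≈-0.6143)
After 7 (propagate distance d=45 (to screen)): x=-6997/1710 (≈-4.0918) theta=-15757/25650 (≈-0.6143)
|theta_initial|=0.4000 |theta_final|=15757/25650 (≈0.6143) -> increased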